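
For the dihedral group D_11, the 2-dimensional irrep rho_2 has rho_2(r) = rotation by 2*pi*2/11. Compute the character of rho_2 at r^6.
chi_{rho_2}(r^6) = 2*cos(2*pi*2*6/11) = 2*cos(24*pi/11)

Proof sketch: rho_2(r^6) is rotation by angle 2*pi*2*6/11, whose trace is 2*cos(2*pi*2*6/11) = 2*cos(24*pi/11).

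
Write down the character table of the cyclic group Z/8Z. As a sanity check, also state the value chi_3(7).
Character table of Z/8Z (irreps indexed chi_0,...,chi_7 with chi_k(m) = zeta_8^(k*m), zeta_8 = exp(2*pi*i/8)):
  irrep \ class  {0} (size 1)  {1} (size 1)    {2} (size 1)  {3} (size 1)    {4} (size 1)  {5} (size 1)    {6} (size 1)  {7} (size 1)  
  chi_0          1             1               1             1               1             1               1             1             
  chi_1          1             exp(I*pi/4)     I             exp(3*I*pi/4)   -1            exp(-3*I*pi/4)  -I            exp(-I*pi/4)  
  chi_2          1             I               -1            -I              1             I               -1            -I            
  chi_3          1             exp(3*I*pi/4)   -I            exp(I*pi/4)     -1            exp(-I*pi/4)    I             exp(-3*I*pi/4)
  chi_4          1             -1              1             -1              1             -1              1             -1            
  chi_5          1             exp(-3*I*pi/4)  I             exp(-I*pi/4)    -1            exp(I*pi/4)     -I            exp(3*I*pi/4) 
  chi_6          1             -I              -1            I               1             -I              -1            I             
  chi_7          1             exp(-I*pi/4)    -I            exp(-3*I*pi/4)  -1            exp(3*I*pi/4)   I             exp(I*pi/4)   

Spot check: chi_3(7) = zeta_8^(3*7) = zeta_8^21 = exp(-3*I*pi/4).

Explanation: Z/8Z is abelian, so all 8 irreducible complex representations are 1-dimensional. They are given by chi_k(m) = zeta_8^(k*m) for k = 0,...,7. Row orthogonality: sum_m chi_k(m) conj(chi_l(m)) = 8 * [k = l].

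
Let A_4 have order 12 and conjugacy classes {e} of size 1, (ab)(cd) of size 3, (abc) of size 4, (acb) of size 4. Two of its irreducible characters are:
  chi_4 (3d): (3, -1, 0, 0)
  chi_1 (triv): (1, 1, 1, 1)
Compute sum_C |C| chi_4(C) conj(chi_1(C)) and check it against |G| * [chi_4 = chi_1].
Sum = 0; so <chi_4, chi_1> = 0 (distinct irreducibles are orthogonal).

Why: Compute term by term over conjugacy classes (|C| * chi_4(C) * conj(chi_1(C))):
  1*(3)*conj(1) + 3*(-1)*conj(1) + 4*(0)*conj(1) + 4*(0)*conj(1)
  = (3) + (-3) + (0) + (0)
  = 0.
(Exp terms are combined using exp(i*s)*conj(exp(i*t)) = exp(i*(s-t)), and sums of them are collapsed using the identity that for every m > 1 the m distinct m-th roots of unity sum to 0, e.g. 1 + exp(2*I*pi/3) + exp(-2*I*pi/3) = 0.)
Dividing by |G| = 12 gives 0/12 = 0, matching the row-orthogonality relation <chi_4, chi_1> = [chi_4 = chi_1].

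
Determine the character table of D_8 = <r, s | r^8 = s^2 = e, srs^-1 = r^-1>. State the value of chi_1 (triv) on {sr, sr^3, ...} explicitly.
Conjugacy classes: {e} of size 1, {r^4} of size 1, {r^1, r^7} of size 2, {r^2, r^6} of size 2, {r^3, r^5} of size 2, {s, sr^2, ...} of size 4, {sr, sr^3, ...} of size 4.
Character table:
  irrep \ class              {e} (size 1)  {r^4} (size 1)  {r^1, r^7} (size 2)  {r^2, r^6} (size 2)  {r^3, r^5} (size 2)  {s, sr^2, ...} (size 4)  {sr, sr^3, ...} (size 4)
  chi_1 (triv)               1             1               1                    1                    1                    1                        1                       
  chi_2 (sign: r->1, s->-1)  1             1               1                    1                    1                    -1                       -1                      
  chi_3 (r->-1, s->1)        1             1               -1                   1                    -1                   1                        -1                      
  chi_4 (r->-1, s->-1)       1             1               -1                   1                    -1                   -1                       1                       
  chi_5 (2d, j=1)            2             -2              sqrt(2)              0                    -sqrt(2)             0                        0                       
  chi_6 (2d, j=2)            2             2               0                    -2                   0                    0                        0                       
  chi_7 (2d, j=3)            2             -2              -sqrt(2)             0                    sqrt(2)              0                        0                       

Spot check: chi_1 (triv) on {sr, sr^3, ...} = 1.

D_8 has order 2*8 = 16 with 7 conjugacy classes, hence 7 irreducibles. Sum of squared dims 1 + 1 + 1 + 1 + 4 + 4 + 4 = 16 = |G|. Linear characters come from the abelianisation; the 2-dimensional irreps have character r^k -> 2*cos(2*pi*j*k/8), reflections -> 0.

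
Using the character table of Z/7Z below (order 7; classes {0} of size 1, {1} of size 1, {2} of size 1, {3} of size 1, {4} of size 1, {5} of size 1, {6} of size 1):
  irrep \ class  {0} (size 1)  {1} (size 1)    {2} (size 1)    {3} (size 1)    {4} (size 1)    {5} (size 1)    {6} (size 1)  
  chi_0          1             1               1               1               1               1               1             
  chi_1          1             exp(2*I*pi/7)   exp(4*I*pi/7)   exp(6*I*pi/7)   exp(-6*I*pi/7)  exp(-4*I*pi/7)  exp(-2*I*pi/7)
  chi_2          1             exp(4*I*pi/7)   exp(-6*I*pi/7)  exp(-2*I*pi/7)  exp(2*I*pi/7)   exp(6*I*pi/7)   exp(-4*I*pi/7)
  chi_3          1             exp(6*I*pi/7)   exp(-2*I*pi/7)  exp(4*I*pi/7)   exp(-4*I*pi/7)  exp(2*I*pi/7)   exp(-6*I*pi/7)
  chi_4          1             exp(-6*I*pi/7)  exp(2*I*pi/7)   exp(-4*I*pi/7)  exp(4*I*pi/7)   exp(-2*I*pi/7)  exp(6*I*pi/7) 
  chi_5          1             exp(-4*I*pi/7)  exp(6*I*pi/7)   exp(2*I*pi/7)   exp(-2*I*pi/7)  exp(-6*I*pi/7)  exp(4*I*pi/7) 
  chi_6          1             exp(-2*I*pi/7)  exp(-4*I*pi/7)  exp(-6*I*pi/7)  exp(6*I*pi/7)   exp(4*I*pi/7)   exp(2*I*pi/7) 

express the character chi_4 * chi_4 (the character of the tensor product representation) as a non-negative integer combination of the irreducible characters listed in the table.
chi_4 tensor chi_4 = chi_1 (all other irreducibles have multiplicity 0).

Explanation: The character of a tensor product is the pointwise product (chi_4 * chi_4)(C) = chi_4(C) * chi_4(C):
  {0}: (1)*(1), {1}: (exp(-6*I*pi/7))*(exp(-6*I*pi/7)), {2}: (exp(2*I*pi/7))*(exp(2*I*pi/7)), {3}: (exp(-4*I*pi/7))*(exp(-4*I*pi/7)), {4}: (exp(4*I*pi/7))*(exp(4*I*pi/7)), {5}: (exp(-2*I*pi/7))*(exp(-2*I*pi/7)), {6}: (exp(6*I*pi/7))*(exp(6*I*pi/7))
so (chi_4 * chi_4) takes values
  {0} -> 1, {1} -> exp(2*I*pi/7), {2} -> exp(4*I*pi/7), {3} -> exp(6*I*pi/7), {4} -> exp(-6*I*pi/7), {5} -> exp(-4*I*pi/7), {6} -> exp(-2*I*pi/7).
Now take the inner product of this character with each irreducible chi from the table, <chi_4*chi_4, chi> = (1/7) sum_C |C| (chi_4*chi_4)(C) conj(chi(C)):
  <chi_4*chi_4, chi_0> = (1/7)[1*(1)*conj(1) + 1*(exp(2*I*pi/7))*conj(1) + 1*(exp(4*I*pi/7))*conj(1) + 1*(exp(6*I*pi/7))*conj(1) + 1*(exp(-6*I*pi/7))*conj(1) + 1*(exp(-4*I*pi/7))*conj(1) + 1*(exp(-2*I*pi/7))*conj(1)]
      = (1/7)[(1) + (exp(2*I*pi/7)) + (exp(4*I*pi/7)) + (exp(6*I*pi/7)) + (exp(-6*I*pi/7)) + (exp(-4*I*pi/7)) + (exp(-2*I*pi/7))] = 0/7 = 0
  <chi_4*chi_4, chi_1> = (1/7)[1*(1)*conj(1) + 1*(exp(2*I*pi/7))*conj(exp(2*I*pi/7)) + 1*(exp(4*I*pi/7))*conj(exp(4*I*pi/7)) + 1*(exp(6*I*pi/7))*conj(exp(6*I*pi/7)) + 1*(exp(-6*I*pi/7))*conj(exp(-6*I*pi/7)) + 1*(exp(-4*I*pi/7))*conj(exp(-4*I*pi/7)) + 1*(exp(-2*I*pi/7))*conj(exp(-2*I*pi/7))]
      = (1/7)[(1) + (1) + (1) + (1) + (1) + (1) + (1)] = 7/7 = 1
  <chi_4*chi_4, chi_2> = (1/7)[1*(1)*conj(1) + 1*(exp(2*I*pi/7))*conj(exp(4*I*pi/7)) + 1*(exp(4*I*pi/7))*conj(exp(-6*I*pi/7)) + 1*(exp(6*I*pi/7))*conj(exp(-2*I*pi/7)) + 1*(exp(-6*I*pi/7))*conj(exp(2*I*pi/7)) + 1*(exp(-4*I*pi/7))*conj(exp(6*I*pi/7)) + 1*(exp(-2*I*pi/7))*conj(exp(-4*I*pi/7))]
      = (1/7)[(1) + (exp(-2*I*pi/7)) + (exp(-4*I*pi/7)) + (exp(-6*I*pi/7)) + (exp(6*I*pi/7)) + (exp(4*I*pi/7)) + (exp(2*I*pi/7))] = 0/7 = 0
  <chi_4*chi_4, chi_3> = (1/7)[1*(1)*conj(1) + 1*(exp(2*I*pi/7))*conj(exp(6*I*pi/7)) + 1*(exp(4*I*pi/7))*conj(exp(-2*I*pi/7)) + 1*(exp(6*I*pi/7))*conj(exp(4*I*pi/7)) + 1*(exp(-6*I*pi/7))*conj(exp(-4*I*pi/7)) + 1*(exp(-4*I*pi/7))*conj(exp(2*I*pi/7)) + 1*(exp(-2*I*pi/7))*conj(exp(-6*I*pi/7))]
      = (1/7)[(1) + (exp(-4*I*pi/7)) + (exp(6*I*pi/7)) + (exp(2*I*pi/7)) + (exp(-2*I*pi/7)) + (exp(-6*I*pi/7)) + (exp(4*I*pi/7))] = 0/7 = 0
  <chi_4*chi_4, chi_4> = (1/7)[1*(1)*conj(1) + 1*(exp(2*I*pi/7))*conj(exp(-6*I*pi/7)) + 1*(exp(4*I*pi/7))*conj(exp(2*I*pi/7)) + 1*(exp(6*I*pi/7))*conj(exp(-4*I*pi/7)) + 1*(exp(-6*I*pi/7))*conj(exp(4*I*pi/7)) + 1*(exp(-4*I*pi/7))*conj(exp(-2*I*pi/7)) + 1*(exp(-2*I*pi/7))*conj(exp(6*I*pi/7))]
      = (1/7)[(1) + (exp(-6*I*pi/7)) + (exp(2*I*pi/7)) + (exp(-4*I*pi/7)) + (exp(4*I*pi/7)) + (exp(-2*I*pi/7)) + (exp(6*I*pi/7))] = 0/7 = 0
  <chi_4*chi_4, chi_5> = (1/7)[1*(1)*conj(1) + 1*(exp(2*I*pi/7))*conj(exp(-4*I*pi/7)) + 1*(exp(4*I*pi/7))*conj(exp(6*I*pi/7)) + 1*(exp(6*I*pi/7))*conj(exp(2*I*pi/7)) + 1*(exp(-6*I*pi/7))*conj(exp(-2*I*pi/7)) + 1*(exp(-4*I*pi/7))*conj(exp(-6*I*pi/7)) + 1*(exp(-2*I*pi/7))*conj(exp(4*I*pi/7))]
      = (1/7)[(1) + (exp(6*I*pi/7)) + (exp(-2*I*pi/7)) + (exp(4*I*pi/7)) + (exp(-4*I*pi/7)) + (exp(2*I*pi/7)) + (exp(-6*I*pi/7))] = 0/7 = 0
  <chi_4*chi_4, chi_6> = (1/7)[1*(1)*conj(1) + 1*(exp(2*I*pi/7))*conj(exp(-2*I*pi/7)) + 1*(exp(4*I*pi/7))*conj(exp(-4*I*pi/7)) + 1*(exp(6*I*pi/7))*conj(exp(-6*I*pi/7)) + 1*(exp(-6*I*pi/7))*conj(exp(6*I*pi/7)) + 1*(exp(-4*I*pi/7))*conj(exp(4*I*pi/7)) + 1*(exp(-2*I*pi/7))*conj(exp(2*I*pi/7))]
      = (1/7)[(1) + (exp(4*I*pi/7)) + (exp(-6*I*pi/7)) + (exp(-2*I*pi/7)) + (exp(2*I*pi/7)) + (exp(6*I*pi/7)) + (exp(-4*I*pi/7))] = 0/7 = 0
(Exp terms are combined using exp(i*s)*conj(exp(i*t)) = exp(i*(s-t)), and sums of them are collapsed using the identity that for every m > 1 the m distinct m-th roots of unity sum to 0, e.g. 1 + exp(2*I*pi/3) + exp(-2*I*pi/3) = 0.)
Hence the multiplicities are chi_1: 1. Dimension check: dim(chi_4)*dim(chi_4) = 1*1 = 1 and sum (mult * dim) = 1*1 = 1.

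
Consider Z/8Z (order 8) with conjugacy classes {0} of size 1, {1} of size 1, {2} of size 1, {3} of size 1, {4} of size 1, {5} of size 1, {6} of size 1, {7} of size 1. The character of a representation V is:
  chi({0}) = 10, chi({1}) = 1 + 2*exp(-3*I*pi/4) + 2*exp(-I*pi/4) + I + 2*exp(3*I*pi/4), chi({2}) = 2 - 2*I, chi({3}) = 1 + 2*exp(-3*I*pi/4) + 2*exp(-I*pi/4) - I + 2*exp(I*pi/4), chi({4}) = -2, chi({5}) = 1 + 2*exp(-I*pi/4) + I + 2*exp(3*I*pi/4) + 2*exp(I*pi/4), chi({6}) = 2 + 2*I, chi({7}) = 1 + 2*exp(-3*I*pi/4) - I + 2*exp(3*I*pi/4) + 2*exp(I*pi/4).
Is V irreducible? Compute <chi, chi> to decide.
Not irreducible (reducible): <chi, chi> = 18 > 1.

Why: <chi, chi> = (1/|G|) sum_C |C| * |chi(C)|^2 = (1/8)[1*|10|^2 + 1*|1 + 2*exp(-3*I*pi/4) + 2*exp(-I*pi/4) + I + 2*exp(3*I*pi/4)|^2 + 1*|2 - 2*I|^2 + 1*|1 + 2*exp(-3*I*pi/4) + 2*exp(-I*pi/4) - I + 2*exp(I*pi/4)|^2 + 1*|-2|^2 + 1*|1 + 2*exp(-I*pi/4) + I + 2*exp(3*I*pi/4) + 2*exp(I*pi/4)|^2 + 1*|2 + 2*I|^2 + 1*|1 + 2*exp(-3*I*pi/4) - I + 2*exp(3*I*pi/4) + 2*exp(I*pi/4)|^2]
  = (1/8)[(100) + (6 + 4*exp(-3*I*pi/4) + 2*exp(-I*pi/4) + 6*exp(3*I*pi/4)) + (8) + (6 + 6*exp(-I*pi/4) + 2*exp(3*I*pi/4) + 4*exp(I*pi/4)) + (4) + (6 + 6*exp(-I*pi/4) + 2*exp(3*I*pi/4) + 4*exp(I*pi/4)) + (8) + (6 + 4*exp(-3*I*pi/4) + 2*exp(-I*pi/4) + 6*exp(3*I*pi/4))] = 144/8 = 18.
(Exp terms are combined using exp(i*s)*conj(exp(i*t)) = exp(i*(s-t)), and sums of them are collapsed using the identity that for every m > 1 the m distinct m-th roots of unity sum to 0, e.g. 1 + exp(2*I*pi/3) + exp(-2*I*pi/3) = 0.)
A character is irreducible iff <chi, chi> = 1, so this representation is reducible.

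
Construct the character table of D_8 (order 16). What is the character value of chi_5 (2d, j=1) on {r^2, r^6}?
Conjugacy classes: {e} of size 1, {r^4} of size 1, {r^1, r^7} of size 2, {r^2, r^6} of size 2, {r^3, r^5} of size 2, {s, sr^2, ...} of size 4, {sr, sr^3, ...} of size 4.
Character table:
  irrep \ class              {e} (size 1)  {r^4} (size 1)  {r^1, r^7} (size 2)  {r^2, r^6} (size 2)  {r^3, r^5} (size 2)  {s, sr^2, ...} (size 4)  {sr, sr^3, ...} (size 4)
  chi_1 (triv)               1             1               1                    1                    1                    1                        1                       
  chi_2 (sign: r->1, s->-1)  1             1               1                    1                    1                    -1                       -1                      
  chi_3 (r->-1, s->1)        1             1               -1                   1                    -1                   1                        -1                      
  chi_4 (r->-1, s->-1)       1             1               -1                   1                    -1                   -1                       1                       
  chi_5 (2d, j=1)            2             -2              sqrt(2)              0                    -sqrt(2)             0                        0                       
  chi_6 (2d, j=2)            2             2               0                    -2                   0                    0                        0                       
  chi_7 (2d, j=3)            2             -2              -sqrt(2)             0                    sqrt(2)              0                        0                       

Spot check: chi_5 (2d, j=1) on {r^2, r^6} = 0.

Proof sketch: D_8 has order 2*8 = 16 with 7 conjugacy classes, hence 7 irreducibles. Sum of squared dims 1 + 1 + 1 + 1 + 4 + 4 + 4 = 16 = |G|. Linear characters come from the abelianisation; the 2-dimensional irreps have character r^k -> 2*cos(2*pi*j*k/8), reflections -> 0.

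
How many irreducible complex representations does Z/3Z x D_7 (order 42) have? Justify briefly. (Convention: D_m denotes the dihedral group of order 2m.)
15

Details: The number of irreducible complex representations of a finite group equals its number of conjugacy classes. For a direct product, #classes(G x H) = #classes(G) * #classes(H). Z/3Z has 3 classes (abelian), D_7 has 5 classes, so 3 * 5 = 15, so Z/3Z x D_7 (order 42) has exactly 15 irreducible complex representations.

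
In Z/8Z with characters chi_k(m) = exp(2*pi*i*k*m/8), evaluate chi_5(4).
chi_5(4) = zeta_8^20 = -1

Why: chi_5(4) = zeta_8^(5*4) = zeta_8^20. Since zeta_8^8 = 1, this equals zeta_8^4 = exp(2*pi*i*4/8) = -1.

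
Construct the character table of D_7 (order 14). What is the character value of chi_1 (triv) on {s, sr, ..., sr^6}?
Conjugacy classes: {e} of size 1, {r^1, r^6} of size 2, {r^2, r^5} of size 2, {r^3, r^4} of size 2, {s, sr, ..., sr^6} of size 7.
Character table:
  irrep \ class              {e} (size 1)  {r^1, r^6} (size 2)  {r^2, r^5} (size 2)  {r^3, r^4} (size 2)  {s, sr, ..., sr^6} (size 7)
  chi_1 (triv)               1             1                    1                    1                    1                          
  chi_2 (sign: r->1, s->-1)  1             1                    1                    1                    -1                         
  chi_3 (2d, j=1)            2             2*cos(2*pi/7)        -2*cos(3*pi/7)       -2*cos(pi/7)         0                          
  chi_4 (2d, j=2)            2             -2*cos(3*pi/7)       -2*cos(pi/7)         2*cos(2*pi/7)        0                          
  chi_5 (2d, j=3)            2             -2*cos(pi/7)         2*cos(2*pi/7)        -2*cos(3*pi/7)       0                          

Spot check: chi_1 (triv) on {s, sr, ..., sr^6} = 1.

Derivation: D_7 has order 2*7 = 14 with 5 conjugacy classes, hence 5 irreducibles. Sum of squared dims 1 + 1 + 4 + 4 + 4 = 14 = |G|. Linear characters come from the abelianisation; the 2-dimensional irreps have character r^k -> 2*cos(2*pi*j*k/7), reflections -> 0.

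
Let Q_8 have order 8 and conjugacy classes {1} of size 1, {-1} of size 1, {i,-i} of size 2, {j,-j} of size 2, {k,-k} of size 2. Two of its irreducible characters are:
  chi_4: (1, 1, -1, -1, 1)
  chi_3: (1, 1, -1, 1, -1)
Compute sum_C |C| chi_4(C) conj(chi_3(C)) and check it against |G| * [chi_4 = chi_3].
Sum = 0; so <chi_4, chi_3> = 0 (distinct irreducibles are orthogonal).

Details: Compute term by term over conjugacy classes (|C| * chi_4(C) * conj(chi_3(C))):
  1*(1)*conj(1) + 1*(1)*conj(1) + 2*(-1)*conj(-1) + 2*(-1)*conj(1) + 2*(1)*conj(-1)
  = (1) + (1) + (2) + (-2) + (-2)
  = 0.
Dividing by |G| = 8 gives 0/8 = 0, matching the row-orthogonality relation <chi_4, chi_3> = [chi_4 = chi_3].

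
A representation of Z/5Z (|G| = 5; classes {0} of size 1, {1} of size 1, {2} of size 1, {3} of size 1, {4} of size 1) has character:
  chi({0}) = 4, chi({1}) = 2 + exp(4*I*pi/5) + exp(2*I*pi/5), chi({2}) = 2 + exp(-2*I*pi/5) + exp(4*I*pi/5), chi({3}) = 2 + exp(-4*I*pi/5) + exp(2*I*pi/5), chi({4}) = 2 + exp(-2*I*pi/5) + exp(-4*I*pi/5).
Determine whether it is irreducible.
Not irreducible (reducible): <chi, chi> = 6 > 1.

<chi, chi> = (1/|G|) sum_C |C| * |chi(C)|^2 = (1/5)[1*|4|^2 + 1*|2 + exp(4*I*pi/5) + exp(2*I*pi/5)|^2 + 1*|2 + exp(-2*I*pi/5) + exp(4*I*pi/5)|^2 + 1*|2 + exp(-4*I*pi/5) + exp(2*I*pi/5)|^2 + 1*|2 + exp(-2*I*pi/5) + exp(-4*I*pi/5)|^2]
  = (1/5)[(16) + (6 + 3*exp(-2*I*pi/5) + 2*exp(-4*I*pi/5) + 2*exp(4*I*pi/5) + 3*exp(2*I*pi/5)) + (6 + 2*exp(-2*I*pi/5) + 3*exp(-4*I*pi/5) + 3*exp(4*I*pi/5) + 2*exp(2*I*pi/5)) + (6 + 2*exp(-2*I*pi/5) + 3*exp(-4*I*pi/5) + 3*exp(4*I*pi/5) + 2*exp(2*I*pi/5)) + (6 + 3*exp(-2*I*pi/5) + 2*exp(-4*I*pi/5) + 2*exp(4*I*pi/5) + 3*exp(2*I*pi/5))] = 30/5 = 6.
(Exp terms are combined using exp(i*s)*conj(exp(i*t)) = exp(i*(s-t)), and sums of them are collapsed using the identity that for every m > 1 the m distinct m-th roots of unity sum to 0, e.g. 1 + exp(2*I*pi/3) + exp(-2*I*pi/3) = 0.)
A character is irreducible iff <chi, chi> = 1, so this representation is reducible.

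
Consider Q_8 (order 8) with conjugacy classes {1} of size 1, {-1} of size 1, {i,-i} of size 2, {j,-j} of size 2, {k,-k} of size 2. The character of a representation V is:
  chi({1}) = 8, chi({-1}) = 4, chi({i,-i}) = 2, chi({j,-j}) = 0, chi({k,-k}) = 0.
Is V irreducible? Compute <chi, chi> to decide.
Not irreducible (reducible): <chi, chi> = 11 > 1.

Details: <chi, chi> = (1/|G|) sum_C |C| * |chi(C)|^2 = (1/8)[1*|8|^2 + 1*|4|^2 + 2*|2|^2 + 2*|0|^2 + 2*|0|^2]
  = (1/8)[(64) + (16) + (8) + (0) + (0)] = 88/8 = 11.
A character is irreducible iff <chi, chi> = 1, so this representation is reducible.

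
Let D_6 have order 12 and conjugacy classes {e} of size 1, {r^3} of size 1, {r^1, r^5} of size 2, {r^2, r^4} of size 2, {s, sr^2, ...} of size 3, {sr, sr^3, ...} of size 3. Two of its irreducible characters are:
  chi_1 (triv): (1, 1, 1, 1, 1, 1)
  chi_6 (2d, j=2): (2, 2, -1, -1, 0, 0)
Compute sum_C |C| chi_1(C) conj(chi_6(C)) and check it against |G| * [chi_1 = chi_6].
Sum = 0; so <chi_1, chi_6> = 0 (distinct irreducibles are orthogonal).

Compute term by term over conjugacy classes (|C| * chi_1(C) * conj(chi_6(C))):
  1*(1)*conj(2) + 1*(1)*conj(2) + 2*(1)*conj(-1) + 2*(1)*conj(-1) + 3*(1)*conj(0) + 3*(1)*conj(0)
  = (2) + (2) + (-2) + (-2) + (0) + (0)
  = 0.
Dividing by |G| = 12 gives 0/12 = 0, matching the row-orthogonality relation <chi_1, chi_6> = [chi_1 = chi_6].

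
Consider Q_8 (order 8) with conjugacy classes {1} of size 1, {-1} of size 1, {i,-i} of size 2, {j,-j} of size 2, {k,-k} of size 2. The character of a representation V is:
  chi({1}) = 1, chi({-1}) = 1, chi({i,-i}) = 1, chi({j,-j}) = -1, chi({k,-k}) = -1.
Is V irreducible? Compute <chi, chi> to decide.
Irreducible: <chi, chi> = 1.

Why: <chi, chi> = (1/|G|) sum_C |C| * |chi(C)|^2 = (1/8)[1*|1|^2 + 1*|1|^2 + 2*|1|^2 + 2*|-1|^2 + 2*|-1|^2]
  = (1/8)[(1) + (1) + (2) + (2) + (2)] = 8/8 = 1.
A character is irreducible iff <chi, chi> = 1, so this representation is irreducible.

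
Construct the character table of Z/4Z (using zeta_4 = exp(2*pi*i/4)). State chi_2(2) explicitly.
Character table of Z/4Z (irreps indexed chi_0,...,chi_3 with chi_k(m) = zeta_4^(k*m), zeta_4 = exp(2*pi*i/4)):
  irrep \ class  {0} (size 1)  {1} (size 1)  {2} (size 1)  {3} (size 1)
  chi_0          1             1             1             1           
  chi_1          1             I             -1            -I          
  chi_2          1             -1            1             -1          
  chi_3          1             -I            -1            I           

Spot check: chi_2(2) = zeta_4^(2*2) = zeta_4^4 = 1.

Reasoning: Z/4Z is abelian, so all 4 irreducible complex representations are 1-dimensional. They are given by chi_k(m) = zeta_4^(k*m) for k = 0,...,3. Row orthogonality: sum_m chi_k(m) conj(chi_l(m)) = 4 * [k = l].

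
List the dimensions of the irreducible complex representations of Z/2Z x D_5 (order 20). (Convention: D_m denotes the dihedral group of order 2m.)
Dimensions: 1, 1, 1, 1, 2, 2, 2, 2

Derivation: There are 8 irreducibles (= number of conjugacy classes). Their dimensions d_i satisfy sum d_i^2 = |G| = 20: 1 + 1 + 1 + 1 + 4 + 4 + 4 + 4 = 20. (For the product with Z/2Z: each of the 2 1-dim characters of Z/2Z tensors with each irrep of D_5, giving 2 copies of each D_5-dimension.)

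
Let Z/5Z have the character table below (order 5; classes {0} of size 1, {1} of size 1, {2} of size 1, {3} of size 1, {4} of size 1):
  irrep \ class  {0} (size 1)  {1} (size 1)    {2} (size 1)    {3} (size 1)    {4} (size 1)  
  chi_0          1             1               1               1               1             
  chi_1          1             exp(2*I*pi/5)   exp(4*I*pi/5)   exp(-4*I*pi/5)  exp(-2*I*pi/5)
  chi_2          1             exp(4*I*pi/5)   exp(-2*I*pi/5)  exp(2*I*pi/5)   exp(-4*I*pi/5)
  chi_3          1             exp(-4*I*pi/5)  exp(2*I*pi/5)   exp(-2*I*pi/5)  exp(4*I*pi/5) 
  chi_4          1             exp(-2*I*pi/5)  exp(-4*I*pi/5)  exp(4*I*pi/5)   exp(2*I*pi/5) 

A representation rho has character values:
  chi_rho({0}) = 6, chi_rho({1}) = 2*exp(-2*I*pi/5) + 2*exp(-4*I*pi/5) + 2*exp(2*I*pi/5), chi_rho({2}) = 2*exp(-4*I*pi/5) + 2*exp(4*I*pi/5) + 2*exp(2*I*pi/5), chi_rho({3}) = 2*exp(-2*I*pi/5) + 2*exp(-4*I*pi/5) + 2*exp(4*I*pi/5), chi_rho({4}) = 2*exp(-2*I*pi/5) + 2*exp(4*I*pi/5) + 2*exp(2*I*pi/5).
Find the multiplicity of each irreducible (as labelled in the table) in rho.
Multiplicities: chi_0: 0, chi_1: 2, chi_2: 0, chi_3: 2, chi_4: 2.

Proof sketch: Use <chi_rho, chi> = (1/|G|) sum_C |C| * chi_rho(C) * conj(chi(C)) with |G| = 5 for each irreducible chi in the table:
  <chi_rho, chi_0> = (1/5)[1*(6)*conj(1) + 1*(2*exp(-2*I*pi/5) + 2*exp(-4*I*pi/5) + 2*exp(2*I*pi/5))*conj(1) + 1*(2*exp(-4*I*pi/5) + 2*exp(4*I*pi/5) + 2*exp(2*I*pi/5))*conj(1) + 1*(2*exp(-2*I*pi/5) + 2*exp(-4*I*pi/5) + 2*exp(4*I*pi/5))*conj(1) + 1*(2*exp(-2*I*pi/5) + 2*exp(4*I*pi/5) + 2*exp(2*I*pi/5))*conj(1)]
      = (1/5)[(6) + (2*exp(-2*I*pi/5) + 2*exp(-4*I*pi/5) + 2*exp(2*I*pi/5)) + (2*exp(-4*I*pi/5) + 2*exp(4*I*pi/5) + 2*exp(2*I*pi/5)) + (2*exp(-2*I*pi/5) + 2*exp(-4*I*pi/5) + 2*exp(4*I*pi/5)) + (2*exp(-2*I*pi/5) + 2*exp(4*I*pi/5) + 2*exp(2*I*pi/5))] = 0/5 = 0
  <chi_rho, chi_1> = (1/5)[1*(6)*conj(1) + 1*(2*exp(-2*I*pi/5) + 2*exp(-4*I*pi/5) + 2*exp(2*I*pi/5))*conj(exp(2*I*pi/5)) + 1*(2*exp(-4*I*pi/5) + 2*exp(4*I*pi/5) + 2*exp(2*I*pi/5))*conj(exp(4*I*pi/5)) + 1*(2*exp(-2*I*pi/5) + 2*exp(-4*I*pi/5) + 2*exp(4*I*pi/5))*conj(exp(-4*I*pi/5)) + 1*(2*exp(-2*I*pi/5) + 2*exp(4*I*pi/5) + 2*exp(2*I*pi/5))*conj(exp(-2*I*pi/5))]
      = (1/5)[(6) + (2 + 2*exp(-4*I*pi/5) + 2*exp(4*I*pi/5)) + (2 + 2*exp(-2*I*pi/5) + 2*exp(2*I*pi/5)) + (2 + 2*exp(-2*I*pi/5) + 2*exp(2*I*pi/5)) + (2 + 2*exp(-4*I*pi/5) + 2*exp(4*I*pi/5))] = 10/5 = 2
  <chi_rho, chi_2> = (1/5)[1*(6)*conj(1) + 1*(2*exp(-2*I*pi/5) + 2*exp(-4*I*pi/5) + 2*exp(2*I*pi/5))*conj(exp(4*I*pi/5)) + 1*(2*exp(-4*I*pi/5) + 2*exp(4*I*pi/5) + 2*exp(2*I*pi/5))*conj(exp(-2*I*pi/5)) + 1*(2*exp(-2*I*pi/5) + 2*exp(-4*I*pi/5) + 2*exp(4*I*pi/5))*conj(exp(2*I*pi/5)) + 1*(2*exp(-2*I*pi/5) + 2*exp(4*I*pi/5) + 2*exp(2*I*pi/5))*conj(exp(-4*I*pi/5))]
      = (1/5)[(6) + (2*exp(-2*I*pi/5) + 2*exp(4*I*pi/5) + 2*exp(2*I*pi/5)) + (2*exp(-2*I*pi/5) + 2*exp(-4*I*pi/5) + 2*exp(4*I*pi/5)) + (2*exp(-4*I*pi/5) + 2*exp(4*I*pi/5) + 2*exp(2*I*pi/5)) + (2*exp(-2*I*pi/5) + 2*exp(-4*I*pi/5) + 2*exp(2*I*pi/5))] = 0/5 = 0
  <chi_rho, chi_3> = (1/5)[1*(6)*conj(1) + 1*(2*exp(-2*I*pi/5) + 2*exp(-4*I*pi/5) + 2*exp(2*I*pi/5))*conj(exp(-4*I*pi/5)) + 1*(2*exp(-4*I*pi/5) + 2*exp(4*I*pi/5) + 2*exp(2*I*pi/5))*conj(exp(2*I*pi/5)) + 1*(2*exp(-2*I*pi/5) + 2*exp(-4*I*pi/5) + 2*exp(4*I*pi/5))*conj(exp(-2*I*pi/5)) + 1*(2*exp(-2*I*pi/5) + 2*exp(4*I*pi/5) + 2*exp(2*I*pi/5))*conj(exp(4*I*pi/5))]
      = (1/5)[(6) + (2 + 2*exp(-4*I*pi/5) + 2*exp(2*I*pi/5)) + (2 + 2*exp(4*I*pi/5) + 2*exp(2*I*pi/5)) + (2 + 2*exp(-2*I*pi/5) + 2*exp(-4*I*pi/5)) + (2 + 2*exp(-2*I*pi/5) + 2*exp(4*I*pi/5))] = 10/5 = 2
  <chi_rho, chi_4> = (1/5)[1*(6)*conj(1) + 1*(2*exp(-2*I*pi/5) + 2*exp(-4*I*pi/5) + 2*exp(2*I*pi/5))*conj(exp(-2*I*pi/5)) + 1*(2*exp(-4*I*pi/5) + 2*exp(4*I*pi/5) + 2*exp(2*I*pi/5))*conj(exp(-4*I*pi/5)) + 1*(2*exp(-2*I*pi/5) + 2*exp(-4*I*pi/5) + 2*exp(4*I*pi/5))*conj(exp(4*I*pi/5)) + 1*(2*exp(-2*I*pi/5) + 2*exp(4*I*pi/5) + 2*exp(2*I*pi/5))*conj(exp(2*I*pi/5))]
      = (1/5)[(6) + (2 + 2*exp(-2*I*pi/5) + 2*exp(4*I*pi/5)) + (2 + 2*exp(-2*I*pi/5) + 2*exp(-4*I*pi/5)) + (2 + 2*exp(4*I*pi/5) + 2*exp(2*I*pi/5)) + (2 + 2*exp(-4*I*pi/5) + 2*exp(2*I*pi/5))] = 10/5 = 2
(Exp terms are combined using exp(i*s)*conj(exp(i*t)) = exp(i*(s-t)), and sums of them are collapsed using the identity that for every m > 1 the m distinct m-th roots of unity sum to 0, e.g. 1 + exp(2*I*pi/3) + exp(-2*I*pi/3) = 0.)
Dimension check: dim(rho) = sum (mult * dim) = 0*1 + 2*1 + 0*1 + 2*1 + 2*1 = 6 = chi_rho(e) = 6.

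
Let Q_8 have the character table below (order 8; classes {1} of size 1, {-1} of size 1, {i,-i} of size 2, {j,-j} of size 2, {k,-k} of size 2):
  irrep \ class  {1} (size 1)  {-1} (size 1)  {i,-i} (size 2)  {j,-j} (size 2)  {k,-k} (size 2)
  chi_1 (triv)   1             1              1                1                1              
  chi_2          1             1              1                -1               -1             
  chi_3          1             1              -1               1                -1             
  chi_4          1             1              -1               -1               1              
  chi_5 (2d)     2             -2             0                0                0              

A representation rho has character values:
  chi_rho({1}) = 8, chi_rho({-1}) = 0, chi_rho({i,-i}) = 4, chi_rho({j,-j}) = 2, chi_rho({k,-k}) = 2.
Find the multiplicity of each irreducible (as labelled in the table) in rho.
Multiplicities: chi_1: 3, chi_2: 1, chi_3: 0, chi_4: 0, chi_5: 2.

Why: Use <chi_rho, chi> = (1/|G|) sum_C |C| * chi_rho(C) * conj(chi(C)) with |G| = 8 for each irreducible chi in the table:
  <chi_rho, chi_1> = (1/8)[1*(8)*conj(1) + 1*(0)*conj(1) + 2*(4)*conj(1) + 2*(2)*conj(1) + 2*(2)*conj(1)]
      = (1/8)[(8) + (0) + (8) + (4) + (4)] = 24/8 = 3
  <chi_rho, chi_2> = (1/8)[1*(8)*conj(1) + 1*(0)*conj(1) + 2*(4)*conj(1) + 2*(2)*conj(-1) + 2*(2)*conj(-1)]
      = (1/8)[(8) + (0) + (8) + (-4) + (-4)] = 8/8 = 1
  <chi_rho, chi_3> = (1/8)[1*(8)*conj(1) + 1*(0)*conj(1) + 2*(4)*conj(-1) + 2*(2)*conj(1) + 2*(2)*conj(-1)]
      = (1/8)[(8) + (0) + (-8) + (4) + (-4)] = 0/8 = 0
  <chi_rho, chi_4> = (1/8)[1*(8)*conj(1) + 1*(0)*conj(1) + 2*(4)*conj(-1) + 2*(2)*conj(-1) + 2*(2)*conj(1)]
      = (1/8)[(8) + (0) + (-8) + (-4) + (4)] = 0/8 = 0
  <chi_rho, chi_5> = (1/8)[1*(8)*conj(2) + 1*(0)*conj(-2) + 2*(4)*conj(0) + 2*(2)*conj(0) + 2*(2)*conj(0)]
      = (1/8)[(16) + (0) + (0) + (0) + (0)] = 16/8 = 2
Dimension check: dim(rho) = sum (mult * dim) = 3*1 + 1*1 + 0*1 + 0*1 + 2*2 = 8 = chi_rho(e) = 8.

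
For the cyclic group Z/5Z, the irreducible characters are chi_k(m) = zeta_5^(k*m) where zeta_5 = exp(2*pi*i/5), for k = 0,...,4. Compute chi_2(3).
chi_2(3) = zeta_5^6 = exp(2*I*pi/5)

Justification: chi_2(3) = zeta_5^(2*3) = zeta_5^6. Since zeta_5^5 = 1, this equals zeta_5^1 = exp(2*pi*i*1/5) = exp(2*I*pi/5).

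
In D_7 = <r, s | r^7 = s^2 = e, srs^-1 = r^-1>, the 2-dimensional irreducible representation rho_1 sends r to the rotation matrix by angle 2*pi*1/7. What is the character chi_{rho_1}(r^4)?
chi_{rho_1}(r^4) = 2*cos(2*pi*1*4/7) = -2*cos(pi/7)

Working: rho_1(r^4) is rotation by angle 2*pi*1*4/7, whose trace is 2*cos(2*pi*1*4/7) = -2*cos(pi/7).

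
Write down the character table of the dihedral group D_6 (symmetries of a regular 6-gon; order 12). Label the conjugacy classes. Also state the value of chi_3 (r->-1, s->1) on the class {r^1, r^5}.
Conjugacy classes: {e} of size 1, {r^3} of size 1, {r^1, r^5} of size 2, {r^2, r^4} of size 2, {s, sr^2, ...} of size 3, {sr, sr^3, ...} of size 3.
Character table:
  irrep \ class              {e} (size 1)  {r^3} (size 1)  {r^1, r^5} (size 2)  {r^2, r^4} (size 2)  {s, sr^2, ...} (size 3)  {sr, sr^3, ...} (size 3)
  chi_1 (triv)               1             1               1                    1                    1                        1                       
  chi_2 (sign: r->1, s->-1)  1             1               1                    1                    -1                       -1                      
  chi_3 (r->-1, s->1)        1             -1              -1                   1                    1                        -1                      
  chi_4 (r->-1, s->-1)       1             -1              -1                   1                    -1                       1                       
  chi_5 (2d, j=1)            2             -2              1                    -1                   0                        0                       
  chi_6 (2d, j=2)            2             2               -1                   -1                   0                        0                       

Spot check: chi_3 (r->-1, s->1) on {r^1, r^5} = -1.

Justification: D_6 has order 2*6 = 12 with 6 conjugacy classes, hence 6 irreducibles. Sum of squared dims 1 + 1 + 1 + 1 + 4 + 4 = 12 = |G|. Linear characters come from the abelianisation; the 2-dimensional irreps have character r^k -> 2*cos(2*pi*j*k/6), reflections -> 0.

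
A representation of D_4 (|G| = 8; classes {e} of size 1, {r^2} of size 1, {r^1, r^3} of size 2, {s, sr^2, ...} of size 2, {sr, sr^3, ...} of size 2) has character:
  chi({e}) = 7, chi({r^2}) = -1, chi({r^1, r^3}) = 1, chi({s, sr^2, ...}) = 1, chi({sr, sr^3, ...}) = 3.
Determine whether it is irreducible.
Not irreducible (reducible): <chi, chi> = 9 > 1.

<chi, chi> = (1/|G|) sum_C |C| * |chi(C)|^2 = (1/8)[1*|7|^2 + 1*|-1|^2 + 2*|1|^2 + 2*|1|^2 + 2*|3|^2]
  = (1/8)[(49) + (1) + (2) + (2) + (18)] = 72/8 = 9.
A character is irreducible iff <chi, chi> = 1, so this representation is reducible.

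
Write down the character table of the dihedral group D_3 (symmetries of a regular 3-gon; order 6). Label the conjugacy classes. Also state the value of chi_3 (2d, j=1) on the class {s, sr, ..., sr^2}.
Conjugacy classes: {e} of size 1, {r^1, r^2} of size 2, {s, sr, ..., sr^2} of size 3.
Character table:
  irrep \ class              {e} (size 1)  {r^1, r^2} (size 2)  {s, sr, ..., sr^2} (size 3)
  chi_1 (triv)               1             1                    1                          
  chi_2 (sign: r->1, s->-1)  1             1                    -1                         
  chi_3 (2d, j=1)            2             -1                   0                          

Spot check: chi_3 (2d, j=1) on {s, sr, ..., sr^2} = 0.

Justification: D_3 has order 2*3 = 6 with 3 conjugacy classes, hence 3 irreducibles. Sum of squared dims 1 + 1 + 4 = 6 = |G|. Linear characters come from the abelianisation; the 2-dimensional irreps have character r^k -> 2*cos(2*pi*j*k/3), reflections -> 0.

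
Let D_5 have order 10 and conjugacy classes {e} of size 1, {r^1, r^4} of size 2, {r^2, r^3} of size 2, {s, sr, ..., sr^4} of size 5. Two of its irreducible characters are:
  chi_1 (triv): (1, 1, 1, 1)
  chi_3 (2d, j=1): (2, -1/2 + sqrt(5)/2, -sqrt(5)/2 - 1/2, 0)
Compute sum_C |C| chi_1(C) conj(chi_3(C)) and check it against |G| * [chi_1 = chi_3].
Sum = 0; so <chi_1, chi_3> = 0 (distinct irreducibles are orthogonal).

Reasoning: Compute term by term over conjugacy classes (|C| * chi_1(C) * conj(chi_3(C))):
  1*(1)*conj(2) + 2*(1)*conj(-1/2 + sqrt(5)/2) + 2*(1)*conj(-sqrt(5)/2 - 1/2) + 5*(1)*conj(0)
  = (2) + (-1 + sqrt(5)) + (-sqrt(5) - 1) + (0)
  = 0.
Dividing by |G| = 10 gives 0/10 = 0, matching the row-orthogonality relation <chi_1, chi_3> = [chi_1 = chi_3].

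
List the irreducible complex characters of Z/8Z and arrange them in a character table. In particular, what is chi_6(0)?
Character table of Z/8Z (irreps indexed chi_0,...,chi_7 with chi_k(m) = zeta_8^(k*m), zeta_8 = exp(2*pi*i/8)):
  irrep \ class  {0} (size 1)  {1} (size 1)    {2} (size 1)  {3} (size 1)    {4} (size 1)  {5} (size 1)    {6} (size 1)  {7} (size 1)  
  chi_0          1             1               1             1               1             1               1             1             
  chi_1          1             exp(I*pi/4)     I             exp(3*I*pi/4)   -1            exp(-3*I*pi/4)  -I            exp(-I*pi/4)  
  chi_2          1             I               -1            -I              1             I               -1            -I            
  chi_3          1             exp(3*I*pi/4)   -I            exp(I*pi/4)     -1            exp(-I*pi/4)    I             exp(-3*I*pi/4)
  chi_4          1             -1              1             -1              1             -1              1             -1            
  chi_5          1             exp(-3*I*pi/4)  I             exp(-I*pi/4)    -1            exp(I*pi/4)     -I            exp(3*I*pi/4) 
  chi_6          1             -I              -1            I               1             -I              -1            I             
  chi_7          1             exp(-I*pi/4)    -I            exp(-3*I*pi/4)  -1            exp(3*I*pi/4)   I             exp(I*pi/4)   

Spot check: chi_6(0) = zeta_8^(6*0) = zeta_8^0 = 1.

Solution. Z/8Z is abelian, so all 8 irreducible complex representations are 1-dimensional. They are given by chi_k(m) = zeta_8^(k*m) for k = 0,...,7. Row orthogonality: sum_m chi_k(m) conj(chi_l(m)) = 8 * [k = l].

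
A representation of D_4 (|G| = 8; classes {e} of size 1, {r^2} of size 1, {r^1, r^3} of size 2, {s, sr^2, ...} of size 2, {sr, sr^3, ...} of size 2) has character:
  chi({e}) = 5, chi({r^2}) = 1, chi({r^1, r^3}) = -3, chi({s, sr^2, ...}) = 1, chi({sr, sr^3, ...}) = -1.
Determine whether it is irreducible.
Not irreducible (reducible): <chi, chi> = 6 > 1.

Justification: <chi, chi> = (1/|G|) sum_C |C| * |chi(C)|^2 = (1/8)[1*|5|^2 + 1*|1|^2 + 2*|-3|^2 + 2*|1|^2 + 2*|-1|^2]
  = (1/8)[(25) + (1) + (18) + (2) + (2)] = 48/8 = 6.
A character is irreducible iff <chi, chi> = 1, so this representation is reducible.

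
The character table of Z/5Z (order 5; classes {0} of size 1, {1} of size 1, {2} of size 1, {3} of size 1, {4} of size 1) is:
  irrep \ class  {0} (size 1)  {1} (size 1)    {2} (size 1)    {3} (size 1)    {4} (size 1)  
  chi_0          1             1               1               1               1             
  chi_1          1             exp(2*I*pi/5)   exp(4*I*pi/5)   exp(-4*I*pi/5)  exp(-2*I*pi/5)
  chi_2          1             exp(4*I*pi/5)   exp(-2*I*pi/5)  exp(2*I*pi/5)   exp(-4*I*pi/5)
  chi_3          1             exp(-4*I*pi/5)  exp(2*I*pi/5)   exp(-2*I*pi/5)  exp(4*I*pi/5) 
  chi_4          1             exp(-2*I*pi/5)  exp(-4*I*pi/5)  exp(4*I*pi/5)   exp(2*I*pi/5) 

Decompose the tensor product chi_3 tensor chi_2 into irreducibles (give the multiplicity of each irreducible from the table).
chi_3 tensor chi_2 = chi_0 (all other irreducibles have multiplicity 0).

Why: The character of a tensor product is the pointwise product (chi_3 * chi_2)(C) = chi_3(C) * chi_2(C):
  {0}: (1)*(1), {1}: (exp(-4*I*pi/5))*(exp(4*I*pi/5)), {2}: (exp(2*I*pi/5))*(exp(-2*I*pi/5)), {3}: (exp(-2*I*pi/5))*(exp(2*I*pi/5)), {4}: (exp(4*I*pi/5))*(exp(-4*I*pi/5))
so (chi_3 * chi_2) takes values
  {0} -> 1, {1} -> 1, {2} -> 1, {3} -> 1, {4} -> 1.
Now take the inner product of this character with each irreducible chi from the table, <chi_3*chi_2, chi> = (1/5) sum_C |C| (chi_3*chi_2)(C) conj(chi(C)):
  <chi_3*chi_2, chi_0> = (1/5)[1*(1)*conj(1) + 1*(1)*conj(1) + 1*(1)*conj(1) + 1*(1)*conj(1) + 1*(1)*conj(1)]
      = (1/5)[(1) + (1) + (1) + (1) + (1)] = 5/5 = 1
  <chi_3*chi_2, chi_1> = (1/5)[1*(1)*conj(1) + 1*(1)*conj(exp(2*I*pi/5)) + 1*(1)*conj(exp(4*I*pi/5)) + 1*(1)*conj(exp(-4*I*pi/5)) + 1*(1)*conj(exp(-2*I*pi/5))]
      = (1/5)[(1) + (exp(-2*I*pi/5)) + (exp(-4*I*pi/5)) + (exp(4*I*pi/5)) + (exp(2*I*pi/5))] = 0/5 = 0
  <chi_3*chi_2, chi_2> = (1/5)[1*(1)*conj(1) + 1*(1)*conj(exp(4*I*pi/5)) + 1*(1)*conj(exp(-2*I*pi/5)) + 1*(1)*conj(exp(2*I*pi/5)) + 1*(1)*conj(exp(-4*I*pi/5))]
      = (1/5)[(1) + (exp(-4*I*pi/5)) + (exp(2*I*pi/5)) + (exp(-2*I*pi/5)) + (exp(4*I*pi/5))] = 0/5 = 0
  <chi_3*chi_2, chi_3> = (1/5)[1*(1)*conj(1) + 1*(1)*conj(exp(-4*I*pi/5)) + 1*(1)*conj(exp(2*I*pi/5)) + 1*(1)*conj(exp(-2*I*pi/5)) + 1*(1)*conj(exp(4*I*pi/5))]
      = (1/5)[(1) + (exp(4*I*pi/5)) + (exp(-2*I*pi/5)) + (exp(2*I*pi/5)) + (exp(-4*I*pi/5))] = 0/5 = 0
  <chi_3*chi_2, chi_4> = (1/5)[1*(1)*conj(1) + 1*(1)*conj(exp(-2*I*pi/5)) + 1*(1)*conj(exp(-4*I*pi/5)) + 1*(1)*conj(exp(4*I*pi/5)) + 1*(1)*conj(exp(2*I*pi/5))]
      = (1/5)[(1) + (exp(2*I*pi/5)) + (exp(4*I*pi/5)) + (exp(-4*I*pi/5)) + (exp(-2*I*pi/5))] = 0/5 = 0
(Exp terms are combined using exp(i*s)*conj(exp(i*t)) = exp(i*(s-t)), and sums of them are collapsed using the identity that for every m > 1 the m distinct m-th roots of unity sum to 0, e.g. 1 + exp(2*I*pi/3) + exp(-2*I*pi/3) = 0.)
Hence the multiplicities are chi_0: 1. Dimension check: dim(chi_3)*dim(chi_2) = 1*1 = 1 and sum (mult * dim) = 1*1 = 1.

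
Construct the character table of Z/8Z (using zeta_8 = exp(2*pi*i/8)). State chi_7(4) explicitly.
Character table of Z/8Z (irreps indexed chi_0,...,chi_7 with chi_k(m) = zeta_8^(k*m), zeta_8 = exp(2*pi*i/8)):
  irrep \ class  {0} (size 1)  {1} (size 1)    {2} (size 1)  {3} (size 1)    {4} (size 1)  {5} (size 1)    {6} (size 1)  {7} (size 1)  
  chi_0          1             1               1             1               1             1               1             1             
  chi_1          1             exp(I*pi/4)     I             exp(3*I*pi/4)   -1            exp(-3*I*pi/4)  -I            exp(-I*pi/4)  
  chi_2          1             I               -1            -I              1             I               -1            -I            
  chi_3          1             exp(3*I*pi/4)   -I            exp(I*pi/4)     -1            exp(-I*pi/4)    I             exp(-3*I*pi/4)
  chi_4          1             -1              1             -1              1             -1              1             -1            
  chi_5          1             exp(-3*I*pi/4)  I             exp(-I*pi/4)    -1            exp(I*pi/4)     -I            exp(3*I*pi/4) 
  chi_6          1             -I              -1            I               1             -I              -1            I             
  chi_7          1             exp(-I*pi/4)    -I            exp(-3*I*pi/4)  -1            exp(3*I*pi/4)   I             exp(I*pi/4)   

Spot check: chi_7(4) = zeta_8^(7*4) = zeta_8^28 = -1.

Derivation: Z/8Z is abelian, so all 8 irreducible complex representations are 1-dimensional. They are given by chi_k(m) = zeta_8^(k*m) for k = 0,...,7. Row orthogonality: sum_m chi_k(m) conj(chi_l(m)) = 8 * [k = l].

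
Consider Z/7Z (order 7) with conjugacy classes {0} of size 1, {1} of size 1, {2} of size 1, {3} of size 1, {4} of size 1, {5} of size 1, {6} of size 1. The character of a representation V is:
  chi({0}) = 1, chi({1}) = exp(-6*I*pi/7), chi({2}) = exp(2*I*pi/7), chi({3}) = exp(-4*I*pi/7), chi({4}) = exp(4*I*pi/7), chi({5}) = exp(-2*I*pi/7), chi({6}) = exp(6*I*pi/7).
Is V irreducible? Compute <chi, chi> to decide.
Irreducible: <chi, chi> = 1.

Reasoning: <chi, chi> = (1/|G|) sum_C |C| * |chi(C)|^2 = (1/7)[1*|1|^2 + 1*|exp(-6*I*pi/7)|^2 + 1*|exp(2*I*pi/7)|^2 + 1*|exp(-4*I*pi/7)|^2 + 1*|exp(4*I*pi/7)|^2 + 1*|exp(-2*I*pi/7)|^2 + 1*|exp(6*I*pi/7)|^2]
  = (1/7)[(1) + (1) + (1) + (1) + (1) + (1) + (1)] = 7/7 = 1.
(Exp terms are combined using exp(i*s)*conj(exp(i*t)) = exp(i*(s-t)), and sums of them are collapsed using the identity that for every m > 1 the m distinct m-th roots of unity sum to 0, e.g. 1 + exp(2*I*pi/3) + exp(-2*I*pi/3) = 0.)
A character is irreducible iff <chi, chi> = 1, so this representation is irreducible.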